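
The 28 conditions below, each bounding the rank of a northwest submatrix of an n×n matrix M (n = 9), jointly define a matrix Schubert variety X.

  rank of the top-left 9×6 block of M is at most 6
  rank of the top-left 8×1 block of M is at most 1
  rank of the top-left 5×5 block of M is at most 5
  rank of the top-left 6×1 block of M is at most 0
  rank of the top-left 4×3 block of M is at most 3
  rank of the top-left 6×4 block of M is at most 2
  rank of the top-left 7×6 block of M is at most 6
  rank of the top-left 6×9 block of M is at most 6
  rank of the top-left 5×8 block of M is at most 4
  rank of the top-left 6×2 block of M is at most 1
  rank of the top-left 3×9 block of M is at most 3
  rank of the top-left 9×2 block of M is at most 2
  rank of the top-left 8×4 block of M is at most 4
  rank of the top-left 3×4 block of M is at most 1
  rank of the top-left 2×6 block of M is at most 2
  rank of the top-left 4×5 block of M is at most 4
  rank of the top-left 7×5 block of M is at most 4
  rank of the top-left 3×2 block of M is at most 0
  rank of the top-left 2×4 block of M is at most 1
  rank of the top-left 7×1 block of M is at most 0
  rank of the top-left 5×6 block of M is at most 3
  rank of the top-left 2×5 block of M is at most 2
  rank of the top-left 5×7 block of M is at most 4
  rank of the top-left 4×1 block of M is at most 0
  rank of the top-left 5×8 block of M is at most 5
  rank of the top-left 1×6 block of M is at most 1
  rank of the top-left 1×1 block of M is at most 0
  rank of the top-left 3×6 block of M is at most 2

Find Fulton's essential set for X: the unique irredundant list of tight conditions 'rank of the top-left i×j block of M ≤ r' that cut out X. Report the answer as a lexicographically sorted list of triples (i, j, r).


Computing R[i][j] = min implied NW-rank bound (n=9, 28 conditions):

  row 1: 0 | 0 | 1 | 1 | 1 | 1 | 1 | 1 | 1
  row 2: 0 | 0 | 1 | 1 | 2 | 2 | 2 | 2 | 2
  row 3: 0 | 0 | 1 | 1 | 2 | 2 | 3 | 3 | 3
  row 4: 0 | 1 | 2 | 2 | 3 | 3 | 4 | 4 | 4
  row 5: 0 | 1 | 2 | 2 | 3 | 3 | 4 | 4 | 5
  row 6: 0 | 1 | 2 | 2 | 3 | 4 | 5 | 5 | 6
  row 7: 0 | 1 | 2 | 3 | 4 | 5 | 6 | 6 | 7
  row 8: 1 | 2 | 3 | 4 | 5 | 6 | 7 | 7 | 8
  row 9: 1 | 2 | 3 | 4 | 5 | 6 | 7 | 8 | 9

so w = (3, 5, 7, 2, 9, 6, 4, 1, 8).

ℓ(w)=17; the 7 essential cells (i,j,r):

[(3, 2, 0), (3, 4, 1), (3, 6, 2), (5, 6, 3), (5, 8, 4), (6, 4, 2), (7, 1, 0)]


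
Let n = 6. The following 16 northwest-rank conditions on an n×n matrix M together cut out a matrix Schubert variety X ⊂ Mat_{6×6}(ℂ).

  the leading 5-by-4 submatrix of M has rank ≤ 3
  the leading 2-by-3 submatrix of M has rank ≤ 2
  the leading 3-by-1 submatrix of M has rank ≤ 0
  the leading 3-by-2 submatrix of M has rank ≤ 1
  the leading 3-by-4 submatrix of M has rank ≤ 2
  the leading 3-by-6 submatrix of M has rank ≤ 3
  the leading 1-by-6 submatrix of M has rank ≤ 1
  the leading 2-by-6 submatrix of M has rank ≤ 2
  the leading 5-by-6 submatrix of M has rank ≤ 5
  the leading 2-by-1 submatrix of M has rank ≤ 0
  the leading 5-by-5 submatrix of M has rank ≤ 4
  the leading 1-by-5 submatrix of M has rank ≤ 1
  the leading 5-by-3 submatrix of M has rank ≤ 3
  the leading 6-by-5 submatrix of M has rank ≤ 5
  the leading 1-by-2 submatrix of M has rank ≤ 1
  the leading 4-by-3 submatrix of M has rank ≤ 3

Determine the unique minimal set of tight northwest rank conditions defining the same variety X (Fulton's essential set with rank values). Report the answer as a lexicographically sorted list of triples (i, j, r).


Recovering R(i,j) via the rank-extension bound from the 16 conditions:

  R[1]: 0 1 1 1 1 1
  R[2]: 0 1 2 2 2 2
  R[3]: 0 1 2 2 3 3
  R[4]: 1 2 3 3 4 4
  R[5]: 1 2 3 3 4 5
  R[6]: 1 2 3 4 5 6

the unique w with this rank table is (2, 3, 5, 1, 6, 4).

|D(w)|=5, |Ess(w)|=3:

[(3, 1, 0), (3, 4, 2), (5, 4, 3)]


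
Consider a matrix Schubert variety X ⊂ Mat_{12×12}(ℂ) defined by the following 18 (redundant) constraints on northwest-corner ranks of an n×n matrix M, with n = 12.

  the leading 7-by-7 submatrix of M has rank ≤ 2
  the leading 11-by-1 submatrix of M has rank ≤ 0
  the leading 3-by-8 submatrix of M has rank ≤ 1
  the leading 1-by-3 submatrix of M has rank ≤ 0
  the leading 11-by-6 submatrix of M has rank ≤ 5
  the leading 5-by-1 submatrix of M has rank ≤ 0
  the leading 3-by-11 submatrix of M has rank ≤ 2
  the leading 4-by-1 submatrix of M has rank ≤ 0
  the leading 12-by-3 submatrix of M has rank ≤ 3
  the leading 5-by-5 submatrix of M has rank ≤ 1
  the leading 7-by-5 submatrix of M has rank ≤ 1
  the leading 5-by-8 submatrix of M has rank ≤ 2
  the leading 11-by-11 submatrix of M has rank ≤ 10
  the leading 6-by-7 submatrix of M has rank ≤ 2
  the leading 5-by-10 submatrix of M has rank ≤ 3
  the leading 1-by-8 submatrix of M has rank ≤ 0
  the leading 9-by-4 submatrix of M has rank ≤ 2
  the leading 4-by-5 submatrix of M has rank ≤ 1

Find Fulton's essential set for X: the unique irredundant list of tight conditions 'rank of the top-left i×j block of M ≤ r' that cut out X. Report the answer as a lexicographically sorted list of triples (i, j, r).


Rank table r_w(12×12) implied by the 18 constraints:

  R[1]: 0  0  0  0  0  0  0  0  1  1  1  1
  R[2]: 0  1  1  1  1  1  1  1  2  2  2  2
  R[3]: 0  1  1  1  1  1  1  1  2  2  2  3
  R[4]: 0  1  1  1  1  2  2  2  3  3  3  4
  R[5]: 0  1  1  1  1  2  2  2  3  3  4  5
  R[6]: 0  1  1  1  1  2  2  3  4  4  5  6
  R[7]: 0  1  1  1  1  2  2  3  4  5  6  7
  R[8]: 0  1  2  2  2  3  3  4  5  6  7  8
  R[9]: 0  1  2  2  3  4  4  5  6  7  8  9
  R[10]: 0  1  2  3  4  5  5  6  7  8  9  10
  R[11]: 0  1  2  3  4  5  6  7  8  9  10  11
  R[12]: 1  2  3  4  5  6  7  8  9  10  11  12

reading off 1-entries of Δ²R: w = (9, 2, 12, 6, 11, 8, 10, 3, 5, 4, 7, 1).

Fulton essential set (9 of the 44 Rothe cells):

[(1, 8, 0), (3, 8, 1), (3, 11, 2), (5, 8, 2), (5, 10, 3), (7, 5, 1), (7, 7, 2), (9, 4, 2), (11, 1, 0)]


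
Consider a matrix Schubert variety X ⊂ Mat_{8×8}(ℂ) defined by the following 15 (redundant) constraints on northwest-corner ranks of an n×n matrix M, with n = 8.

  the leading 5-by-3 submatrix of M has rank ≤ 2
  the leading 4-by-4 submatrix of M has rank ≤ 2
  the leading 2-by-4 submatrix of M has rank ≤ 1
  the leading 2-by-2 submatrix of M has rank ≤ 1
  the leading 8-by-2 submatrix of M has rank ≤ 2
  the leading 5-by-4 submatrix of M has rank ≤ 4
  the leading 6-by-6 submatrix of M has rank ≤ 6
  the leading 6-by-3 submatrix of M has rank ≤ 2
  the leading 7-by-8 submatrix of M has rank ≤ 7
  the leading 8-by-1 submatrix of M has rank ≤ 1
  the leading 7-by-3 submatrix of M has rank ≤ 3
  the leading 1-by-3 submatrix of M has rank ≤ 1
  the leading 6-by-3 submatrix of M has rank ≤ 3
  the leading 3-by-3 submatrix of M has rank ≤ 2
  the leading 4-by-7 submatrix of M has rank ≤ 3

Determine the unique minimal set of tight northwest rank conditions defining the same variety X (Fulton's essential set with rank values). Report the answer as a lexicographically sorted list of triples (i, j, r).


Computing R[i][j] = min implied NW-rank bound (n=8, 15 conditions):

  row 1: 1  1  1  1  1  1  1  1
  row 2: 1  1  1  1  2  2  2  2
  row 3: 1  2  2  2  3  3  3  3
  row 4: 1  2  2  2  3  3  3  4
  row 5: 1  2  2  3  4  4  4  5
  row 6: 1  2  2  3  4  5  5  6
  row 7: 1  2  3  4  5  6  6  7
  row 8: 1  2  3  4  5  6  7  8

the unique w with this rank table is (1, 5, 2, 8, 4, 6, 3, 7).

Rothe diagram D(w) (9 cells), 4 SE-corners (essential conditions):

[(2, 4, 1), (4, 4, 2), (4, 7, 3), (6, 3, 2)]


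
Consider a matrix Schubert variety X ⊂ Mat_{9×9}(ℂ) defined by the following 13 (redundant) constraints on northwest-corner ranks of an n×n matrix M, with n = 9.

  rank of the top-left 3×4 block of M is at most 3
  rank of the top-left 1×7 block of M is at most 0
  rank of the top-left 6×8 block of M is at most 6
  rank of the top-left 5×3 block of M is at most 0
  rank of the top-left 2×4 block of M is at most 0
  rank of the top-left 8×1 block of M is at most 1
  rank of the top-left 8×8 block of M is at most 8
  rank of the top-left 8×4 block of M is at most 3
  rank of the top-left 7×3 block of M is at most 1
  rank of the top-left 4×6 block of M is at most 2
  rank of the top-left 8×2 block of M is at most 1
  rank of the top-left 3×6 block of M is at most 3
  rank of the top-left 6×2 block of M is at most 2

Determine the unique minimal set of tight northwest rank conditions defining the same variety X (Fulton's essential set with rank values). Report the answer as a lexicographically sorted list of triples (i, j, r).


The tightest implied rank at each (i,j), from the 13 conditions:

  R[1]: 0  0  0  0  0  0  0  1  1
  R[2]: 0  0  0  0  1  1  1  2  2
  R[3]: 0  0  0  1  2  2  2  3  3
  R[4]: 0  0  0  1  2  2  3  4  4
  R[5]: 0  0  0  1  2  3  4  5  5
  R[6]: 1  1  1  2  3  4  5  6  6
  R[7]: 1  1  1  2  3  4  5  6  7
  R[8]: 1  1  2  3  4  5  6  7  8
  R[9]: 1  2  3  4  5  6  7  8  9

reading off 1-entries of Δ²R: w = (8, 5, 4, 7, 6, 1, 9, 3, 2).

6 SE-corners of the 24-cell Rothe diagram give Ess(w):

[(1, 7, 0), (2, 4, 0), (4, 6, 2), (5, 3, 0), (7, 3, 1), (8, 2, 1)]


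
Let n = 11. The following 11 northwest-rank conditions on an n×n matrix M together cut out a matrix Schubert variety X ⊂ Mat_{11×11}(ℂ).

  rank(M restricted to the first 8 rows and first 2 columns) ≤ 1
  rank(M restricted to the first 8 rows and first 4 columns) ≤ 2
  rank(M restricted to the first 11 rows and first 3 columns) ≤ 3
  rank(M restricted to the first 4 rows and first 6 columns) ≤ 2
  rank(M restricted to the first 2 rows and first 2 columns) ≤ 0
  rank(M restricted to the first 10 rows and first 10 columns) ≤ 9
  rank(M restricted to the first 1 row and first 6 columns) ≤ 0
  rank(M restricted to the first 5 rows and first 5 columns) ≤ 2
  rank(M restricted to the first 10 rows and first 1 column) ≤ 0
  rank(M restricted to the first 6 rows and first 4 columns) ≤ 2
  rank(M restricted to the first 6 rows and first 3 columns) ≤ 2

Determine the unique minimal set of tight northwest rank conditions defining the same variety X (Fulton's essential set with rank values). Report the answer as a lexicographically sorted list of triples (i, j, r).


Propagating the 11 rank bounds to every northwest block:

  row 1: 0  0  0  0  0  0  1  1  1  1  1
  row 2: 0  0  1  1  1  1  2  2  2  2  2
  row 3: 0  1  2  2  2  2  3  3  3  3  3
  row 4: 0  1  2  2  2  2  3  4  4  4  4
  row 5: 0  1  2  2  2  3  4  5  5  5  5
  row 6: 0  1  2  2  3  4  5  6  6  6  6
  row 7: 0  1  2  2  3  4  5  6  7  7  7
  row 8: 0  1  2  2  3  4  5  6  7  8  8
  row 9: 0  1  2  3  4  5  6  7  8  9  9
  row 10: 0  1  2  3  4  5  6  7  8  9  10
  row 11: 1  2  3  4  5  6  7  8  9  10  11

hence w(1..11) = (7, 3, 2, 8, 6, 5, 9, 10, 4, 11, 1).

D(w) has 24 cells with 6 SE-corners; essential set:

[(1, 6, 0), (2, 2, 0), (4, 6, 2), (5, 5, 2), (8, 4, 2), (10, 1, 0)]


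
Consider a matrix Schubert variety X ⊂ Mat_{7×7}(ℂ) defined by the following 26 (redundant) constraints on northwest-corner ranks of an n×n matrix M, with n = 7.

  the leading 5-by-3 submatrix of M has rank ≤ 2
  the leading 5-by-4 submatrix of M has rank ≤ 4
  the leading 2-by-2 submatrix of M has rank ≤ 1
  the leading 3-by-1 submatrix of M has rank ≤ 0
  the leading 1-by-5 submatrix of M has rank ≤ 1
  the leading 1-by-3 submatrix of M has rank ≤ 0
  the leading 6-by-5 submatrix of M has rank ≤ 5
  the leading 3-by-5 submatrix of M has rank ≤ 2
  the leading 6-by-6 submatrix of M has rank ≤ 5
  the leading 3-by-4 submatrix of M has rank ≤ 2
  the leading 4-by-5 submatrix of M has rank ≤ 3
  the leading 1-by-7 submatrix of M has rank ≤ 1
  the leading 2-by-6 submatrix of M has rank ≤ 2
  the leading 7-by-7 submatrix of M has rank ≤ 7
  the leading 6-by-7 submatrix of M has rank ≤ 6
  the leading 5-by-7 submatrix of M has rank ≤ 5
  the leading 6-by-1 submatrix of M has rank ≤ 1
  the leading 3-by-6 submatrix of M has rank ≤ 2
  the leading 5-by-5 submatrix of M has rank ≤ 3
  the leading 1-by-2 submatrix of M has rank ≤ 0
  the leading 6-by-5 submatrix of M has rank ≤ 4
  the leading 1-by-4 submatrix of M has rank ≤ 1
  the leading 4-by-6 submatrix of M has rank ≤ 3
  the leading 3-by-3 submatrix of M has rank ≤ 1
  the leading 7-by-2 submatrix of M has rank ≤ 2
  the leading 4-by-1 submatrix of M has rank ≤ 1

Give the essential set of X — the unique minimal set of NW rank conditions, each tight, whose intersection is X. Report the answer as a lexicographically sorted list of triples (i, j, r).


Propagating the 26 rank bounds to every northwest block:

  0 | 0 | 0 | 1 | 1 | 1 | 1
  0 | 1 | 1 | 2 | 2 | 2 | 2
  0 | 1 | 1 | 2 | 2 | 2 | 3
  1 | 2 | 2 | 3 | 3 | 3 | 4
  1 | 2 | 2 | 3 | 3 | 4 | 5
  1 | 2 | 3 | 4 | 4 | 5 | 6
  1 | 2 | 3 | 4 | 5 | 6 | 7

the unique w with this rank table is (4, 2, 7, 1, 6, 3, 5).

ℓ(w)=10; the 6 essential cells (i,j,r):

[(1, 3, 0), (3, 1, 0), (3, 3, 1), (3, 6, 2), (5, 3, 2), (5, 5, 3)]


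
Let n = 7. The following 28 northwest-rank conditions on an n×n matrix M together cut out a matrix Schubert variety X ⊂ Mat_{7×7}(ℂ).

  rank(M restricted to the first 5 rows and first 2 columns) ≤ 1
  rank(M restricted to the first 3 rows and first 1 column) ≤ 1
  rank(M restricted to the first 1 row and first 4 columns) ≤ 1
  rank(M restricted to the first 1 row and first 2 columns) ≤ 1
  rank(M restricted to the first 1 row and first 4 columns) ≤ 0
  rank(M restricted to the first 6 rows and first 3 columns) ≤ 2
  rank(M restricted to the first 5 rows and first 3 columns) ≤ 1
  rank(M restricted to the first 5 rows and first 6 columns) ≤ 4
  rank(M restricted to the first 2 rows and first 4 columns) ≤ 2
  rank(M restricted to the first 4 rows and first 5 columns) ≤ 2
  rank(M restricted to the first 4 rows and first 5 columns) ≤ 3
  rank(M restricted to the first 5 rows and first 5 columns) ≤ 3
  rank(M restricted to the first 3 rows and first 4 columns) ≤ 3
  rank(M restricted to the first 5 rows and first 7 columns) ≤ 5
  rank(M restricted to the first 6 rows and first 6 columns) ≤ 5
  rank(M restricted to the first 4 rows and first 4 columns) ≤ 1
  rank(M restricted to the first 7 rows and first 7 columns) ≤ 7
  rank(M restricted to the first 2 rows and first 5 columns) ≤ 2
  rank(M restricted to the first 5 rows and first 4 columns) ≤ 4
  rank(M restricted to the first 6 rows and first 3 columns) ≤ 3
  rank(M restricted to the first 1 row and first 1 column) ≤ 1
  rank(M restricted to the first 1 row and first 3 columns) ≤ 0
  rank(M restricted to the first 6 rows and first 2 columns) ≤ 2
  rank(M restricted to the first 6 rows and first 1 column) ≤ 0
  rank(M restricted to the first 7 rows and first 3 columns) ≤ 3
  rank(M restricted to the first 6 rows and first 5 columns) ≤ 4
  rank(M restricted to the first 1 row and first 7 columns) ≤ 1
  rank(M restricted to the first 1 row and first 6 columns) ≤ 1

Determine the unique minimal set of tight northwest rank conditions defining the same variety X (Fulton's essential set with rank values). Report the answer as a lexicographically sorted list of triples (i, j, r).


Recovering R(i,j) via the rank-extension bound from the 28 conditions:

  R[1]: 0 0 0 0 1 1 1
  R[2]: 0 1 1 1 2 2 2
  R[3]: 0 1 1 1 2 3 3
  R[4]: 0 1 1 1 2 3 4
  R[5]: 0 1 1 2 3 4 5
  R[6]: 0 1 2 3 4 5 6
  R[7]: 1 2 3 4 5 6 7

giving w = (5, 2, 6, 7, 4, 3, 1) via Δ²R.

ℓ(w)=14; the 4 essential cells (i,j,r):

[(1, 4, 0), (4, 4, 1), (5, 3, 1), (6, 1, 0)]


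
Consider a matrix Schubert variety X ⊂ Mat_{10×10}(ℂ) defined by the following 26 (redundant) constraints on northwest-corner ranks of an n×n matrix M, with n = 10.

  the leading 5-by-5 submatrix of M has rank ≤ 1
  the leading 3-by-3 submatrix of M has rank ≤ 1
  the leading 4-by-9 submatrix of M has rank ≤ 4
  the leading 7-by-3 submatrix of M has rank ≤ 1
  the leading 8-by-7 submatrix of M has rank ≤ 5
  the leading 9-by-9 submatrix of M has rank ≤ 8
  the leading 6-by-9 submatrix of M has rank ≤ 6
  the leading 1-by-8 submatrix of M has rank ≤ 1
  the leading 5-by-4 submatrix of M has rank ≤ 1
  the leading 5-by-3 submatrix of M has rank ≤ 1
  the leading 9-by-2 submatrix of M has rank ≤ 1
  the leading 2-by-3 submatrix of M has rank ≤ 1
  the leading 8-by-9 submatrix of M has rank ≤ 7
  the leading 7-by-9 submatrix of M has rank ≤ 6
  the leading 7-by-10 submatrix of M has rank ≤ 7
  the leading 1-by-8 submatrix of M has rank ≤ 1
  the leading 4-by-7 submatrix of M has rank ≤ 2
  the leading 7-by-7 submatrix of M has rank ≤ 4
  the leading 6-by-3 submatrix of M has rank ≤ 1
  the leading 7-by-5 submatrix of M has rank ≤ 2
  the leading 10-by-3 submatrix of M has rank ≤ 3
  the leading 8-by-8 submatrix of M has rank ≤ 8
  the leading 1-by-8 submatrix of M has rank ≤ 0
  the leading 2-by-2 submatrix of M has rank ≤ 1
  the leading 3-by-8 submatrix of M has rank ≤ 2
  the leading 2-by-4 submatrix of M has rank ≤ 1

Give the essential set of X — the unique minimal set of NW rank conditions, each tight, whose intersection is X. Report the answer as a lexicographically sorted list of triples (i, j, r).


The tightest implied rank at each (i,j), from the 26 conditions:

  row 1: 0  0  0  0  0  0  0  0  1  1
  row 2: 1  1  1  1  1  1  1  1  2  2
  row 3: 1  1  1  1  1  2  2  2  3  3
  row 4: 1  1  1  1  1  2  2  3  4  4
  row 5: 1  1  1  1  1  2  3  4  5  5
  row 6: 1  1  1  2  2  3  4  5  6  6
  row 7: 1  1  1  2  2  3  4  5  6  7
  row 8: 1  1  2  3  3  4  5  6  7  8
  row 9: 1  1  2  3  4  5  6  7  8  9
  row 10: 1  2  3  4  5  6  7  8  9  10

hence w(1..10) = (9, 1, 6, 8, 7, 4, 10, 3, 5, 2).

Rothe diagram D(w) (28 cells), 6 SE-corners (essential conditions):

[(1, 8, 0), (4, 7, 2), (5, 5, 1), (7, 3, 1), (7, 5, 2), (9, 2, 1)]


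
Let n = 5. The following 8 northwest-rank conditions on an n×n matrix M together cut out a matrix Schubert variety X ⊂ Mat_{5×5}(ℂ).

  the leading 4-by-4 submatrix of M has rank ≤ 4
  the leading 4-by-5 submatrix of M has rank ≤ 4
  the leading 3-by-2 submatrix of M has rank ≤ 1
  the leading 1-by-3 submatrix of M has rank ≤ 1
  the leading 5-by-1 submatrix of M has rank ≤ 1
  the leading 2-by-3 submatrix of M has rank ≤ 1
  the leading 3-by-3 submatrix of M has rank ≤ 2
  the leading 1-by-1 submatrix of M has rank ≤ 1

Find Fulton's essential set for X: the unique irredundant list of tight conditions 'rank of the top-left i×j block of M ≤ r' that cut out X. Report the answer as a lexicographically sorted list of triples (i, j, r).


Computing R[i][j] = min implied NW-rank bound (n=5, 8 conditions):

  R[1]: 1 | 1 | 1 | 1 | 1
  R[2]: 1 | 1 | 1 | 2 | 2
  R[3]: 1 | 1 | 2 | 3 | 3
  R[4]: 1 | 2 | 3 | 4 | 4
  R[5]: 1 | 2 | 3 | 4 | 5

giving w = (1, 4, 3, 2, 5) via Δ²R.

Rothe diagram D(w) (3 cells), 2 SE-corners (essential conditions):

[(2, 3, 1), (3, 2, 1)]


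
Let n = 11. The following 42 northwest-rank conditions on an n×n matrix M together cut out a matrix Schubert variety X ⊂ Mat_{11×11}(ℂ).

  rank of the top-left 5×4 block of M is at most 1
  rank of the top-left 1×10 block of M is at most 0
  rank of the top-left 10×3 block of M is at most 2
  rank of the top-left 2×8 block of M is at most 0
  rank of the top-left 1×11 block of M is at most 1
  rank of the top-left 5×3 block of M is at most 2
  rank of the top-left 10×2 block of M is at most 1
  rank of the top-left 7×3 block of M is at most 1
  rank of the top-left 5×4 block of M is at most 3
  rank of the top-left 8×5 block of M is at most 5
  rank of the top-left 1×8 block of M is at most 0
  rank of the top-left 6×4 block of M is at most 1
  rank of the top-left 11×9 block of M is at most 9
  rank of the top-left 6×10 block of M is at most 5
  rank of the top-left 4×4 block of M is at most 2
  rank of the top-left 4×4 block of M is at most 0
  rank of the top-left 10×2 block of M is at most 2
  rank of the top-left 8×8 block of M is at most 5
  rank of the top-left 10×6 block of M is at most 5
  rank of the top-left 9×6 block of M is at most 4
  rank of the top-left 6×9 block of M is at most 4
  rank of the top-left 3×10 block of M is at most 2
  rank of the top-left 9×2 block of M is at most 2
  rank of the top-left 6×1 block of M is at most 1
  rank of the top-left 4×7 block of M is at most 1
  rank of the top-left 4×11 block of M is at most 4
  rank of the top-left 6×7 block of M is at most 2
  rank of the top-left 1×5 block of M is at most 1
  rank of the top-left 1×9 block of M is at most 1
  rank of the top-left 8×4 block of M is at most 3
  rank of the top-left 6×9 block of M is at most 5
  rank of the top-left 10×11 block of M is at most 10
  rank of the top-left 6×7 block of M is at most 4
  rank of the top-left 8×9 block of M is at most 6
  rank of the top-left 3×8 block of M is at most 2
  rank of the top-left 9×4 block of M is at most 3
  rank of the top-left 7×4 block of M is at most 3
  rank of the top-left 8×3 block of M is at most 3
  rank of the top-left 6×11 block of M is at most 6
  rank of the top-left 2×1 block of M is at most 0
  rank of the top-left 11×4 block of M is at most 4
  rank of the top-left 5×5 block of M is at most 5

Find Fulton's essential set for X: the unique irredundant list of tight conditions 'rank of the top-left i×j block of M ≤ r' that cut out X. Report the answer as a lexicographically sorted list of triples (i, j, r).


Reconstructing r_w from the 42 given conditions:

  i=1: 0  0  0  0  0  0  0  0  0  0  1
  i=2: 0  0  0  0  0  0  0  0  1  1  2
  i=3: 0  0  0  0  1  1  1  1  2  2  3
  i=4: 0  0  0  0  1  1  1  2  3  3  4
  i=5: 1  1  1  1  2  2  2  3  4  4  5
  i=6: 1  1  1  1  2  2  2  3  4  5  6
  i=7: 1  1  1  2  3  3  3  4  5  6  7
  i=8: 1  1  2  3  4  4  4  5  6  7  8
  i=9: 1  1  2  3  4  4  5  6  7  8  9
  i=10: 1  1  2  3  4  5  6  7  8  9  10
  i=11: 1  2  3  4  5  6  7  8  9  10  11

the unique w with this rank table is (11, 9, 5, 8, 1, 10, 4, 3, 7, 6, 2).

9 SE-corners of the 39-cell Rothe diagram give Ess(w):

[(1, 10, 0), (2, 8, 0), (4, 4, 0), (4, 7, 1), (6, 4, 1), (6, 7, 2), (7, 3, 1), (9, 6, 4), (10, 2, 1)]


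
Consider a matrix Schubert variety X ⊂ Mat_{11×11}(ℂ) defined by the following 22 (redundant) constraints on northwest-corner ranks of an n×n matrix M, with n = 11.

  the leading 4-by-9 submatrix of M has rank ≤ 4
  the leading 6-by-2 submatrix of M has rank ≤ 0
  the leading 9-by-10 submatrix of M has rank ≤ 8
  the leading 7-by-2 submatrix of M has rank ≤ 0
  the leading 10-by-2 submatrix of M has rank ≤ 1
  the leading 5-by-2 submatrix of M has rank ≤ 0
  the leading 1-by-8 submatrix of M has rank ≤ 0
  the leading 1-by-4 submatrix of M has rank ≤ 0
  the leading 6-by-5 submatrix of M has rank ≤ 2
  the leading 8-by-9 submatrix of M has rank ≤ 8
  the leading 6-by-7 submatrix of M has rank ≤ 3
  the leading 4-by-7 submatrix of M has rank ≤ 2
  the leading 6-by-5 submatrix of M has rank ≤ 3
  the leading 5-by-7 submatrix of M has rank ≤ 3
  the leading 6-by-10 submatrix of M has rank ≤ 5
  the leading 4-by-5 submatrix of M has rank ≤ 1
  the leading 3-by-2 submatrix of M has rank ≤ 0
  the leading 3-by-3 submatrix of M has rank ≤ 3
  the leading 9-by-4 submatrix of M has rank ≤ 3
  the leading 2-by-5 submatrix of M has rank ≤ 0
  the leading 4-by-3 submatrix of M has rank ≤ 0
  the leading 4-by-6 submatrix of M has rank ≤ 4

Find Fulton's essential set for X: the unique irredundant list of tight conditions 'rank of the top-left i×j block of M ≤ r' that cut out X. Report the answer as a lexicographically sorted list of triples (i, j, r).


Recovering R(i,j) via the rank-extension bound from the 22 conditions:

  0 0 0 0 0 0 0 0 1 1 1
  0 0 0 0 0 1 1 1 2 2 2
  0 0 0 1 1 2 2 2 3 3 3
  0 0 0 1 1 2 2 3 4 4 4
  0 0 1 2 2 3 3 4 5 5 5
  0 0 1 2 2 3 3 4 5 5 6
  0 0 1 2 3 4 4 5 6 6 7
  1 1 2 3 4 5 5 6 7 7 8
  1 1 2 3 4 5 6 7 8 8 9
  1 1 2 3 4 5 6 7 8 9 10
  1 2 3 4 5 6 7 8 9 10 11

second differences of R give the permutation w = (9, 6, 4, 8, 3, 11, 5, 1, 7, 10, 2).

Rothe diagram D(w) (32 cells), 10 SE-corners (essential conditions):

[(1, 8, 0), (2, 5, 0), (4, 3, 0), (4, 5, 1), (4, 7, 2), (6, 5, 2), (6, 7, 3), (6, 10, 5), (7, 2, 0), (10, 2, 1)]


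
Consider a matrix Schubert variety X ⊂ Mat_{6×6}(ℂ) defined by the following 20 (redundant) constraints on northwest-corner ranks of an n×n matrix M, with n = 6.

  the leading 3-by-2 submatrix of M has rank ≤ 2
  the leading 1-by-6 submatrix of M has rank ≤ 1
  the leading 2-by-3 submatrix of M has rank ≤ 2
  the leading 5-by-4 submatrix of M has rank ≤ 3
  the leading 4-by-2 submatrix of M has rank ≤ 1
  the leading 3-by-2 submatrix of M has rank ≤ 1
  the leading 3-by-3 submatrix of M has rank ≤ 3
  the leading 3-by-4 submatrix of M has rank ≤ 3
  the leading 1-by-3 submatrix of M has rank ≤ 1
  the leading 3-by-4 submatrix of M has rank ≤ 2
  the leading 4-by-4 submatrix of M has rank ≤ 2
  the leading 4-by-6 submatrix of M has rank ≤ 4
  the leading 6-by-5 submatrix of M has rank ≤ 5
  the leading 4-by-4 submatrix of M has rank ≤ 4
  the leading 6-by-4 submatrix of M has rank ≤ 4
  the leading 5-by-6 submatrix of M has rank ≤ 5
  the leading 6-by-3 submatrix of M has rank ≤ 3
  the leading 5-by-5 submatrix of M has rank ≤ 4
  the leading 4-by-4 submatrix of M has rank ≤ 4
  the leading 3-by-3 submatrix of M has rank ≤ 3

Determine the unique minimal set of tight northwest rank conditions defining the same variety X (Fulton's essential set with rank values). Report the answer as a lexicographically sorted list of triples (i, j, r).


Rank table r_w(6×6) implied by the 20 constraints:

  row 1: 1 1 1 1 1 1
  row 2: 1 1 2 2 2 2
  row 3: 1 1 2 2 3 3
  row 4: 1 1 2 2 3 4
  row 5: 1 2 3 3 4 5
  row 6: 1 2 3 4 5 6

the unique w with this rank table is (1, 3, 5, 6, 2, 4).

|D(w)|=5, |Ess(w)|=2:

[(4, 2, 1), (4, 4, 2)]


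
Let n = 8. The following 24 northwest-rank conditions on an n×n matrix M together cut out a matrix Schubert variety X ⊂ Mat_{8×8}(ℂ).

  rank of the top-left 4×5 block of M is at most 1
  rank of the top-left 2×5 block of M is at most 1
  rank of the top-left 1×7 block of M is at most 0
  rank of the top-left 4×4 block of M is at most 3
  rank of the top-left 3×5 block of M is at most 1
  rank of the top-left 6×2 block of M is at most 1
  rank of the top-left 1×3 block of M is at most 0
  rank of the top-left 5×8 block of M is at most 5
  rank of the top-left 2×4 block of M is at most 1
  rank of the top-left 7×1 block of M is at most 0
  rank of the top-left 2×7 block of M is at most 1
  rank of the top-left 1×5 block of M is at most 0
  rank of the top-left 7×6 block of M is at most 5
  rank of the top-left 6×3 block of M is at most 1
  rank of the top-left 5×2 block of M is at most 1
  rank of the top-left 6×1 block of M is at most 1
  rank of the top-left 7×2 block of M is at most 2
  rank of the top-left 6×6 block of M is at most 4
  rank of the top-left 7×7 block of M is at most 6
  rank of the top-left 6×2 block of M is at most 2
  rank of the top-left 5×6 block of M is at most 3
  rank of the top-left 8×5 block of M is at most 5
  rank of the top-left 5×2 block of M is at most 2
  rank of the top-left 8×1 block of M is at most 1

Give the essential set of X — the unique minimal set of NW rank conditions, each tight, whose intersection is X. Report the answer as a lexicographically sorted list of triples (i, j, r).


Computing R[i][j] = min implied NW-rank bound (n=8, 24 conditions):

  0 0 0 0 0 0 0 1
  0 1 1 1 1 1 1 2
  0 1 1 1 1 2 2 3
  0 1 1 1 1 2 3 4
  0 1 1 2 2 3 4 5
  0 1 1 2 3 4 5 6
  0 1 2 3 4 5 6 7
  1 2 3 4 5 6 7 8

giving w = (8, 2, 6, 7, 4, 5, 3, 1) via Δ²R.

ℓ(w)=21; the 4 essential cells (i,j,r):

[(1, 7, 0), (4, 5, 1), (6, 3, 1), (7, 1, 0)]


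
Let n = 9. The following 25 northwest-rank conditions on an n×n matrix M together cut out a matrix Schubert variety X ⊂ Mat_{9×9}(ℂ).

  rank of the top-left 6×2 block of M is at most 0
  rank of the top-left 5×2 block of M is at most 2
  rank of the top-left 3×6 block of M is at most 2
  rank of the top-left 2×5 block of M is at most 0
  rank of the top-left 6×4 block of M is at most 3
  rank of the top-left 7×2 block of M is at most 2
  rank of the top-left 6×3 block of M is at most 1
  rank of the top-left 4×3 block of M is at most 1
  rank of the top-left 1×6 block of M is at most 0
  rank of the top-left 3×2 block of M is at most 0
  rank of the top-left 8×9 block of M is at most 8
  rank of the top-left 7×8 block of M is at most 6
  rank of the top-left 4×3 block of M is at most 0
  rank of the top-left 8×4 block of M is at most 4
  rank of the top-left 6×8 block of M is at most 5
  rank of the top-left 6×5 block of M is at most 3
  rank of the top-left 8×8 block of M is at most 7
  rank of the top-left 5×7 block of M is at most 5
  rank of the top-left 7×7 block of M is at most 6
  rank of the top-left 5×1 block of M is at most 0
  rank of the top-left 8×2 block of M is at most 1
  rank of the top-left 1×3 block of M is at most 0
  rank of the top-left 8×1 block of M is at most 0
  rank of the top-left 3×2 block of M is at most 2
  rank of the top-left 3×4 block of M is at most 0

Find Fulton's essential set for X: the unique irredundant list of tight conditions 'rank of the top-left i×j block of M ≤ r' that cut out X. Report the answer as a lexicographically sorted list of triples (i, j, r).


Computing R[i][j] = min implied NW-rank bound (n=9, 25 conditions):

  0  0  0  0  0  0  1  1  1
  0  0  0  0  0  1  2  2  2
  0  0  0  0  1  2  3  3  3
  0  0  0  1  2  3  4  4  4
  0  0  1  2  3  4  5  5  5
  0  0  1  2  3  4  5  5  6
  0  1  2  3  4  5  6  6  7
  0  1  2  3  4  5  6  7  8
  1  2  3  4  5  6  7  8  9

giving w = (7, 6, 5, 4, 3, 9, 2, 8, 1) via Δ²R.

ℓ(w)=25; the 7 essential cells (i,j,r):

[(1, 6, 0), (2, 5, 0), (3, 4, 0), (4, 3, 0), (6, 2, 0), (6, 8, 5), (8, 1, 0)]


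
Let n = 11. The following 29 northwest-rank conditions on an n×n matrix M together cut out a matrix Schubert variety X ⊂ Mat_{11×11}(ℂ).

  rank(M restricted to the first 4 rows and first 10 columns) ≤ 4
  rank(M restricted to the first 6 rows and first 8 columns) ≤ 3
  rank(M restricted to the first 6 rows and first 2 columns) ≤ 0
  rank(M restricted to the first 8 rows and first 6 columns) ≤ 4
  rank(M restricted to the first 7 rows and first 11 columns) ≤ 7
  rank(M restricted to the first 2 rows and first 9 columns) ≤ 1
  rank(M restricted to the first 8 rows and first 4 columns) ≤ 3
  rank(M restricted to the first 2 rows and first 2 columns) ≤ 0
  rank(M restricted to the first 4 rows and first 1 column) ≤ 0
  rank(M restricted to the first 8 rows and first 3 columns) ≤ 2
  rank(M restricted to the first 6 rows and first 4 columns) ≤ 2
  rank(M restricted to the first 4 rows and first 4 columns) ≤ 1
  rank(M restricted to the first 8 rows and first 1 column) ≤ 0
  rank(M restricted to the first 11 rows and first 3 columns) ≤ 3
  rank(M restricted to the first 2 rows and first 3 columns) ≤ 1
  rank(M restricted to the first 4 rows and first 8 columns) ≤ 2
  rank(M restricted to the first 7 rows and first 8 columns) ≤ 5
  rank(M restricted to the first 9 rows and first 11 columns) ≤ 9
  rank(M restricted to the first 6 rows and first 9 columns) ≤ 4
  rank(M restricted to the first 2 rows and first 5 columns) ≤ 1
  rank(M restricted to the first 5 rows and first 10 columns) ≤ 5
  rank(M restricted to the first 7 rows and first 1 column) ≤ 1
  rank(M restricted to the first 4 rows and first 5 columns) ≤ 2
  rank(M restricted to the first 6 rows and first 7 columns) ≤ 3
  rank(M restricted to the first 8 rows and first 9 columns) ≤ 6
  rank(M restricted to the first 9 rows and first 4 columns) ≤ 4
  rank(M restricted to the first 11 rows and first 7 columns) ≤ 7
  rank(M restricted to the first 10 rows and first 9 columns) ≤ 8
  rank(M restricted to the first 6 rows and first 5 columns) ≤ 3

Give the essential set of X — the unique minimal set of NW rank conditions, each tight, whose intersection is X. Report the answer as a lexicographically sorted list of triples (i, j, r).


The tightest implied rank at each (i,j), from the 29 conditions:

  R[1]: 0 0 1 1 1 1 1 1 1 1 1
  R[2]: 0 0 1 1 1 1 1 1 1 2 2
  R[3]: 0 0 1 1 2 2 2 2 2 3 3
  R[4]: 0 0 1 1 2 2 2 2 3 4 4
  R[5]: 0 0 1 2 3 3 3 3 4 5 5
  R[6]: 0 0 1 2 3 3 3 3 4 5 6
  R[7]: 0 1 2 3 4 4 4 4 5 6 7
  R[8]: 0 1 2 3 4 4 5 5 6 7 8
  R[9]: 1 2 3 4 5 5 6 6 7 8 9
  R[10]: 1 2 3 4 5 6 7 7 8 9 10
  R[11]: 1 2 3 4 5 6 7 8 9 10 11

hence w(1..11) = (3, 10, 5, 9, 4, 11, 2, 7, 1, 6, 8).

D(w) has 29 cells with 7 SE-corners; essential set:

[(2, 9, 1), (4, 4, 1), (4, 8, 2), (6, 2, 0), (6, 8, 3), (8, 1, 0), (8, 6, 4)]


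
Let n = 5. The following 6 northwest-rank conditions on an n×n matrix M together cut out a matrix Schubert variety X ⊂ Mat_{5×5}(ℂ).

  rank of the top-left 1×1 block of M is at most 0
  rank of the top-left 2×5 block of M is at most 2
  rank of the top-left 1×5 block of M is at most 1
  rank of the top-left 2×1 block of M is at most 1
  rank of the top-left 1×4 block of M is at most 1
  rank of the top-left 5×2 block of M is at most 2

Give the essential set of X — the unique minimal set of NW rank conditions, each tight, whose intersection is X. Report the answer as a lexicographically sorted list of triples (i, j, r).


Propagating the 6 rank bounds to every northwest block:

  i=1: 0  1  1  1  1
  i=2: 1  2  2  2  2
  i=3: 1  2  3  3  3
  i=4: 1  2  3  4  4
  i=5: 1  2  3  4  5

reading off 1-entries of Δ²R: w = (2, 1, 3, 4, 5).

Fulton essential set (the sole Rothe cell):

[(1, 1, 0)]


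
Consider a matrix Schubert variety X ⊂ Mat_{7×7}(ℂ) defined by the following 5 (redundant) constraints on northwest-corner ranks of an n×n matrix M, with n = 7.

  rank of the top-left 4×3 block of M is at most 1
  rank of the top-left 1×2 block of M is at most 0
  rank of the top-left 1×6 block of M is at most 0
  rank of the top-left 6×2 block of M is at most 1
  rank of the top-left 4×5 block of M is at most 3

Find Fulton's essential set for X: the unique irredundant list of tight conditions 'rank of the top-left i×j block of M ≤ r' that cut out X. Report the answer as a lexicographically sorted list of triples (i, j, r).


Computing R[i][j] = min implied NW-rank bound (n=7, 5 conditions):

  0  0  0  0  0  0  1
  1  1  1  1  1  1  2
  1  1  1  2  2  2  3
  1  1  1  2  3  3  4
  1  1  2  3  4  4  5
  1  1  2  3  4  5  6
  1  2  3  4  5  6  7

hence w(1..7) = (7, 1, 4, 5, 3, 6, 2).

Rothe diagram D(w) (12 cells), 3 SE-corners (essential conditions):

[(1, 6, 0), (4, 3, 1), (6, 2, 1)]


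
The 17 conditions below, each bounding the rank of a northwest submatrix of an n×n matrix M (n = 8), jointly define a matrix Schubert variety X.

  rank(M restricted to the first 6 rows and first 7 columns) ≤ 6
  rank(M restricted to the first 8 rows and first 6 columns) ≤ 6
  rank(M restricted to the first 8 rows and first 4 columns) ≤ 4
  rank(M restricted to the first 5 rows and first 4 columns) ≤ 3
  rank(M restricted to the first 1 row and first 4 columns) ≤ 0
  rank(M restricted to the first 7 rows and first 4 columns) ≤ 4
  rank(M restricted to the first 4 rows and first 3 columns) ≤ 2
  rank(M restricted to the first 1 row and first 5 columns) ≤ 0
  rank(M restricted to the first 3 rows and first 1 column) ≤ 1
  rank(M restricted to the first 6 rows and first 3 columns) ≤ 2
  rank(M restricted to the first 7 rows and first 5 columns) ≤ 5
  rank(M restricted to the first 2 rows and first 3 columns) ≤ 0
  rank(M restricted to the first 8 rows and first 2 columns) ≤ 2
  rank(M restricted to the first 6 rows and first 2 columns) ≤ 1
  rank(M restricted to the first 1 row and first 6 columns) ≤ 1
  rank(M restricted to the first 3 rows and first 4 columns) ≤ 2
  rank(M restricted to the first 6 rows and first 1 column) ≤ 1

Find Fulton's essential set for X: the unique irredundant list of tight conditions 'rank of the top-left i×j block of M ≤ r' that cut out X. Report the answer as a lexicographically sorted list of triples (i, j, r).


Recovering R(i,j) via the rank-extension bound from the 17 conditions:

  i=1: 0 0 0 0 0 1 1 1
  i=2: 0 0 0 1 1 2 2 2
  i=3: 1 1 1 2 2 3 3 3
  i=4: 1 1 2 3 3 4 4 4
  i=5: 1 1 2 3 4 5 5 5
  i=6: 1 1 2 3 4 5 6 6
  i=7: 1 2 3 4 5 6 7 7
  i=8: 1 2 3 4 5 6 7 8

hence w(1..8) = (6, 4, 1, 3, 5, 7, 2, 8).

ℓ(w)=11; the 3 essential cells (i,j,r):

[(1, 5, 0), (2, 3, 0), (6, 2, 1)]


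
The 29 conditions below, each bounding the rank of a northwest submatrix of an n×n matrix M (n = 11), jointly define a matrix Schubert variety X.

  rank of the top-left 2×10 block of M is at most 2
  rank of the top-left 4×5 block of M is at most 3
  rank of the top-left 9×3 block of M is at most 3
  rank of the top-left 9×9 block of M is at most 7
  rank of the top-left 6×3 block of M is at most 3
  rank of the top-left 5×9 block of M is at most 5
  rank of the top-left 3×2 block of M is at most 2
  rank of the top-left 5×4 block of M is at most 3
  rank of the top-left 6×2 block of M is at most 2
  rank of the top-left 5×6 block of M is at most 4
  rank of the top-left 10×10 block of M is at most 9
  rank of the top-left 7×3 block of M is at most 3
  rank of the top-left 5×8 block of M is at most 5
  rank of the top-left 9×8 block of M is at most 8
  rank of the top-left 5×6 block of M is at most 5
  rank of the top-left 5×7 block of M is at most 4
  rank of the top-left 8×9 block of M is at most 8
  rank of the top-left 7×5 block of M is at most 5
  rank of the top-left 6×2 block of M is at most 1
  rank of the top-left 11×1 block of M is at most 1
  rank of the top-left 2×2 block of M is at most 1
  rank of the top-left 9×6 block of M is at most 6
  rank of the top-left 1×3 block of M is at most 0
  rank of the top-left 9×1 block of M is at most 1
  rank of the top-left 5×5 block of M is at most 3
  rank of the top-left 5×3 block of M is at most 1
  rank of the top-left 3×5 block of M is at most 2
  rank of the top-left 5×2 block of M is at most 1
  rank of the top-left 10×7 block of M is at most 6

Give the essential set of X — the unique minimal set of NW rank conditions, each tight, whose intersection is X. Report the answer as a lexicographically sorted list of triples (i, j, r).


Propagating the 29 rank bounds to every northwest block:

  row 1: 0, 0, 0, 1, 1, 1, 1, 1, 1, 1, 1
  row 2: 1, 1, 1, 2, 2, 2, 2, 2, 2, 2, 2
  row 3: 1, 1, 1, 2, 2, 3, 3, 3, 3, 3, 3
  row 4: 1, 1, 1, 2, 3, 4, 4, 4, 4, 4, 4
  row 5: 1, 1, 1, 2, 3, 4, 4, 5, 5, 5, 5
  row 6: 1, 1, 2, 3, 4, 5, 5, 6, 6, 6, 6
  row 7: 1, 2, 3, 4, 5, 6, 6, 7, 7, 7, 7
  row 8: 1, 2, 3, 4, 5, 6, 6, 7, 7, 8, 8
  row 9: 1, 2, 3, 4, 5, 6, 6, 7, 7, 8, 9
  row 10: 1, 2, 3, 4, 5, 6, 6, 7, 8, 9, 10
  row 11: 1, 2, 3, 4, 5, 6, 7, 8, 9, 10, 11

reading off 1-entries of Δ²R: w = (4, 1, 6, 5, 8, 3, 2, 10, 11, 9, 7).

Fulton essential set (7 of the 17 Rothe cells):

[(1, 3, 0), (3, 5, 2), (5, 3, 1), (5, 7, 4), (6, 2, 1), (9, 9, 7), (10, 7, 6)]


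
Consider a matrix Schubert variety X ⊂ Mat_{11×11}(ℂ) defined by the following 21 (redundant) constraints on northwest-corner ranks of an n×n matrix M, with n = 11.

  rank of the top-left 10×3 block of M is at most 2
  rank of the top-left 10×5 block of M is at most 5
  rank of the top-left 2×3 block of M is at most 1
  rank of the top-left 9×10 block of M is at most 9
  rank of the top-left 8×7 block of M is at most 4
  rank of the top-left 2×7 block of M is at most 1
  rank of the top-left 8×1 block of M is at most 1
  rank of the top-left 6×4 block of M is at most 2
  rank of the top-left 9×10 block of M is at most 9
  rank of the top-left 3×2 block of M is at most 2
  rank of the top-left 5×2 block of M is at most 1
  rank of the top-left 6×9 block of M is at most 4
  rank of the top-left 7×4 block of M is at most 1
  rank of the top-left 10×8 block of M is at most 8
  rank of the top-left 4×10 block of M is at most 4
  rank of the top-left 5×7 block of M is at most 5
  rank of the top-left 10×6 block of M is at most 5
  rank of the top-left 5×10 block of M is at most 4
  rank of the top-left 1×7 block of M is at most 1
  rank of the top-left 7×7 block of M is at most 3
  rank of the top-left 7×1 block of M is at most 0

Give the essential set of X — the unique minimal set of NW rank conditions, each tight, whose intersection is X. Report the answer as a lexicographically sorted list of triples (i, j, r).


Reconstructing r_w from the 21 given conditions:

  i=1: 0, 1, 1, 1, 1, 1, 1, 1, 1, 1, 1
  i=2: 0, 1, 1, 1, 1, 1, 1, 2, 2, 2, 2
  i=3: 0, 1, 1, 1, 2, 2, 2, 3, 3, 3, 3
  i=4: 0, 1, 1, 1, 2, 3, 3, 4, 4, 4, 4
  i=5: 0, 1, 1, 1, 2, 3, 3, 4, 4, 4, 5
  i=6: 0, 1, 1, 1, 2, 3, 3, 4, 4, 5, 6
  i=7: 0, 1, 1, 1, 2, 3, 3, 4, 5, 6, 7
  i=8: 1, 2, 2, 2, 3, 4, 4, 5, 6, 7, 8
  i=9: 1, 2, 2, 3, 4, 5, 5, 6, 7, 8, 9
  i=10: 1, 2, 2, 3, 4, 5, 6, 7, 8, 9, 10
  i=11: 1, 2, 3, 4, 5, 6, 7, 8, 9, 10, 11

giving w = (2, 8, 5, 6, 11, 10, 9, 1, 4, 7, 3) via Δ²R.

|D(w)|=30, |Ess(w)|=7:

[(2, 7, 1), (5, 10, 4), (6, 9, 4), (7, 1, 0), (7, 4, 1), (7, 7, 3), (10, 3, 2)]
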